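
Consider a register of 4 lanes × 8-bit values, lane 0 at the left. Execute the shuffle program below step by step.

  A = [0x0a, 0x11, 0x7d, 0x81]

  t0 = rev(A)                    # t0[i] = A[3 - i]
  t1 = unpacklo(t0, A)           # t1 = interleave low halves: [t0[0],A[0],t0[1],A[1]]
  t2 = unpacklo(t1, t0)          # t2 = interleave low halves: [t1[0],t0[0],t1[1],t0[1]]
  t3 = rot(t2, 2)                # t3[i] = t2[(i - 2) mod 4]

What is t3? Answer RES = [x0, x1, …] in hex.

RES = [0x0a, 0x7d, 0x81, 0x81]

→ t0 |81|7d|11|0a|
→ t1 |81|0a|7d|11|
→ t2 |81|81|0a|7d|
→ t3 |0a|7d|81|81|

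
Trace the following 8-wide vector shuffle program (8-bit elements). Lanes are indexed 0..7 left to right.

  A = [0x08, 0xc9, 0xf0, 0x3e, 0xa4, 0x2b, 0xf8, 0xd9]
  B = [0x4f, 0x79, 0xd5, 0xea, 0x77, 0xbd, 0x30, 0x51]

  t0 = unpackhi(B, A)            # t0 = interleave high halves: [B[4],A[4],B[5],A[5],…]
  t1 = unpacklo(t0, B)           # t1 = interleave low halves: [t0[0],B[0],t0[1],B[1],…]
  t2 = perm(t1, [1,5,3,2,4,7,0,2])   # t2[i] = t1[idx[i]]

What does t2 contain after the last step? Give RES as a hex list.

t0 = [0x77, 0xa4, 0xbd, 0x2b, 0x30, 0xf8, 0x51, 0xd9]
t1 = [0x77, 0x4f, 0xa4, 0x79, 0xbd, 0xd5, 0x2b, 0xea]
t2 = [0x4f, 0xd5, 0x79, 0xa4, 0xbd, 0xea, 0x77, 0xa4]

RES = [ 0x4f  0xd5  0x79  0xa4  0xbd  0xea  0x77  0xa4 ]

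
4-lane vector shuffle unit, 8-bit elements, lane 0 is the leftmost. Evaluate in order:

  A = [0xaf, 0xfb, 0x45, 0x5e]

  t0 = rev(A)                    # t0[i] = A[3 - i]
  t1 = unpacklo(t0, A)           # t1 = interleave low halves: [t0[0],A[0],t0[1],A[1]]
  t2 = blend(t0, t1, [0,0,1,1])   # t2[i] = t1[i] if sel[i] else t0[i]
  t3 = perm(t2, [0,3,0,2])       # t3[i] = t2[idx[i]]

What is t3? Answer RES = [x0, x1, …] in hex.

RES = [ 0x5e  0xfb  0x5e  0x45 ]

→ t0 |5e|45|fb|af|
→ t1 |5e|af|45|fb|
→ t2 |5e|45|45|fb|
→ t3 |5e|fb|5e|45|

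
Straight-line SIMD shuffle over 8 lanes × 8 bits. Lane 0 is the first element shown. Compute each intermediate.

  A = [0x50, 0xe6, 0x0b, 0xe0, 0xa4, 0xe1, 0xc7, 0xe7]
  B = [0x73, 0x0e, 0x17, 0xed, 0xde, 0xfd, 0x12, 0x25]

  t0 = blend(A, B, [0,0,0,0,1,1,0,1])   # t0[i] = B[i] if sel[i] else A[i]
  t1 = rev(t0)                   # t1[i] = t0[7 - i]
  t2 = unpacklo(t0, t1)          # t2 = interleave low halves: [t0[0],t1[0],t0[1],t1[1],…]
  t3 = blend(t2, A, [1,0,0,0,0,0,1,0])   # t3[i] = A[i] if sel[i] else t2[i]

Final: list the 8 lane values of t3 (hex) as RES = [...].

RES = [0x50, 0x25, 0xe6, 0xc7, 0x0b, 0xfd, 0xc7, 0xde]

→ t0 |50|e6|0b|e0|de|fd|c7|25|
→ t1 |25|c7|fd|de|e0|0b|e6|50|
→ t2 |50|25|e6|c7|0b|fd|e0|de|
→ t3 |50|25|e6|c7|0b|fd|c7|de|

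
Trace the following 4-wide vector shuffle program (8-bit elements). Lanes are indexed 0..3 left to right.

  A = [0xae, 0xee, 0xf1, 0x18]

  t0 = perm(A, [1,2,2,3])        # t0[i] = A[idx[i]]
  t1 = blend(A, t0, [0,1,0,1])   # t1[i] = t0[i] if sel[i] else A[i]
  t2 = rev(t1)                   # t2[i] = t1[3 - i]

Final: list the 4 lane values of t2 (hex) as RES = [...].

→ t0 |ee|f1|f1|18|
→ t1 |ae|f1|f1|18|
→ t2 |18|f1|f1|ae|

RES = [0x18, 0xf1, 0xf1, 0xae]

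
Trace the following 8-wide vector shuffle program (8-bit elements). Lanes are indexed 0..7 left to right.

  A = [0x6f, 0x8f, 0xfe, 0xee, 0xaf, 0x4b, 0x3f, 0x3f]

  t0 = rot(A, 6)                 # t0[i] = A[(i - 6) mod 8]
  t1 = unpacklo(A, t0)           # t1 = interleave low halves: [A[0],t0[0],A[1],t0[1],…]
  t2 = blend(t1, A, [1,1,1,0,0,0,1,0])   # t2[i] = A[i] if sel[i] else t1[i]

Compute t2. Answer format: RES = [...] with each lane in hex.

RES = [ 0x6f  0x8f  0xfe  0xee  0xfe  0xaf  0x3f  0x4b ]

t0 = [0xfe, 0xee, 0xaf, 0x4b, 0x3f, 0x3f, 0x6f, 0x8f]
t1 = [0x6f, 0xfe, 0x8f, 0xee, 0xfe, 0xaf, 0xee, 0x4b]
t2 = [0x6f, 0x8f, 0xfe, 0xee, 0xfe, 0xaf, 0x3f, 0x4b]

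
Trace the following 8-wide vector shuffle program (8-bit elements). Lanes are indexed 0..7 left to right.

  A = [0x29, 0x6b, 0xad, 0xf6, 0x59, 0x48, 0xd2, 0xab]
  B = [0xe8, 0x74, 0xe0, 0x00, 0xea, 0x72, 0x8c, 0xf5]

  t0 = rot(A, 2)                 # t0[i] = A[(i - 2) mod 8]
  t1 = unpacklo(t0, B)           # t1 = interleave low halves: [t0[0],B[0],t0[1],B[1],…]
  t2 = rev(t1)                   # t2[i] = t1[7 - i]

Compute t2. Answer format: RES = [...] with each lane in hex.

RES = [0x00, 0x6b, 0xe0, 0x29, 0x74, 0xab, 0xe8, 0xd2]

t0 = [0xd2, 0xab, 0x29, 0x6b, 0xad, 0xf6, 0x59, 0x48]
t1 = [0xd2, 0xe8, 0xab, 0x74, 0x29, 0xe0, 0x6b, 0x00]
t2 = [0x00, 0x6b, 0xe0, 0x29, 0x74, 0xab, 0xe8, 0xd2]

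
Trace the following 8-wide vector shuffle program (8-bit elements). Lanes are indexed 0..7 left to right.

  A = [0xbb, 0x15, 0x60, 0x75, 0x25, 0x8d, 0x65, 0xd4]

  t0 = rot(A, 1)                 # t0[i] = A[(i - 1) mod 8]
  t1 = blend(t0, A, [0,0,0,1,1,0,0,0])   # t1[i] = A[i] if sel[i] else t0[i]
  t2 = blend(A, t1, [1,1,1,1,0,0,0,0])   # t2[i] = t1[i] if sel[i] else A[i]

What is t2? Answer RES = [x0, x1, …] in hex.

RES = [0xd4, 0xbb, 0x15, 0x75, 0x25, 0x8d, 0x65, 0xd4]

→ t0 |d4|bb|15|60|75|25|8d|65|
→ t1 |d4|bb|15|75|25|25|8d|65|
→ t2 |d4|bb|15|75|25|8d|65|d4|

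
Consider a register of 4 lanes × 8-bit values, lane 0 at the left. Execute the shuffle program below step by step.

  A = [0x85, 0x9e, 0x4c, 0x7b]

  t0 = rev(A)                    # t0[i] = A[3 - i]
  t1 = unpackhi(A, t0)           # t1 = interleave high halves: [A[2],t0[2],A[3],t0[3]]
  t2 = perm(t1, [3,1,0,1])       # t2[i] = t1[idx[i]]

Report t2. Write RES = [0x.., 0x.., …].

RES = [ 0x85  0x9e  0x4c  0x9e ]

  t0: 7b 4c 9e 85
  t1: 4c 9e 7b 85
  t2: 85 9e 4c 9e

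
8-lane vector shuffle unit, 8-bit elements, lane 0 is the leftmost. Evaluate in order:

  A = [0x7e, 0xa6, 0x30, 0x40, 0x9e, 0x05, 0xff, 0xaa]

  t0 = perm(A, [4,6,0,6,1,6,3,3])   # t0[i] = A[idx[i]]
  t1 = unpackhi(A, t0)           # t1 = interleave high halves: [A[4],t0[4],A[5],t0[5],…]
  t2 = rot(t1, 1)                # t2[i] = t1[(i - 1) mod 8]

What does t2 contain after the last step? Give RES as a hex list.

  t0: 9e ff 7e ff a6 ff 40 40
  t1: 9e a6 05 ff ff 40 aa 40
  t2: 40 9e a6 05 ff ff 40 aa

RES = [ 0x40  0x9e  0xa6  0x05  0xff  0xff  0x40  0xaa ]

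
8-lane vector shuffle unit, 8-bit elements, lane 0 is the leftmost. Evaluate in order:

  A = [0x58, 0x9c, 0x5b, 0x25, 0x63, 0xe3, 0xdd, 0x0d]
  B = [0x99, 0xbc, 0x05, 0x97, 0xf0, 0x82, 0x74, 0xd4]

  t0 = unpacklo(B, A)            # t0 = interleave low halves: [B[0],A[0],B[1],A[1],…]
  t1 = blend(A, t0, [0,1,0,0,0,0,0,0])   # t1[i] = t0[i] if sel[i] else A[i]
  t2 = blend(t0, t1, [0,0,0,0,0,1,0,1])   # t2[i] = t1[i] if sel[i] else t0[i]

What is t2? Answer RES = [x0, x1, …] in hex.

  t0: 99 58 bc 9c 05 5b 97 25
  t1: 58 58 5b 25 63 e3 dd 0d
  t2: 99 58 bc 9c 05 e3 97 0d

RES = [ 0x99  0x58  0xbc  0x9c  0x05  0xe3  0x97  0x0d ]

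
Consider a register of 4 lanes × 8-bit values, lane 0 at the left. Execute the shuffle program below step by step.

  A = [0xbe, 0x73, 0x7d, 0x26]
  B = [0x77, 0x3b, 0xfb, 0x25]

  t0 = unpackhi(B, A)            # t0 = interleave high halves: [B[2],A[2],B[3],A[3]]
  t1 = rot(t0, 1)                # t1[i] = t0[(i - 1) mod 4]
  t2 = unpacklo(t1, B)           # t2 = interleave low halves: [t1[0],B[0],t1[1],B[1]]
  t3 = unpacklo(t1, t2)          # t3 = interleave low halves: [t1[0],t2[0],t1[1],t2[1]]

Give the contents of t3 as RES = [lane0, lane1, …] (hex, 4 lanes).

RES = [0x26, 0x26, 0xfb, 0x77]

→ t0 |fb|7d|25|26|
→ t1 |26|fb|7d|25|
→ t2 |26|77|fb|3b|
→ t3 |26|26|fb|77|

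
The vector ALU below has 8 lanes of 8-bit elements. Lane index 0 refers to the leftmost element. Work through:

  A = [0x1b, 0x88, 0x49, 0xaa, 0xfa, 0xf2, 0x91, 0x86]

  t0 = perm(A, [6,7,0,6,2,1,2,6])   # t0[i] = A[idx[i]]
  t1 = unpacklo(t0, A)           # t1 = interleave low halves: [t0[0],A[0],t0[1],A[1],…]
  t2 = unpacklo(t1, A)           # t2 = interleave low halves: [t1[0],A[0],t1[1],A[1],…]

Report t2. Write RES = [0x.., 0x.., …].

  t0: 91 86 1b 91 49 88 49 91
  t1: 91 1b 86 88 1b 49 91 aa
  t2: 91 1b 1b 88 86 49 88 aa

RES = [ 0x91  0x1b  0x1b  0x88  0x86  0x49  0x88  0xaa ]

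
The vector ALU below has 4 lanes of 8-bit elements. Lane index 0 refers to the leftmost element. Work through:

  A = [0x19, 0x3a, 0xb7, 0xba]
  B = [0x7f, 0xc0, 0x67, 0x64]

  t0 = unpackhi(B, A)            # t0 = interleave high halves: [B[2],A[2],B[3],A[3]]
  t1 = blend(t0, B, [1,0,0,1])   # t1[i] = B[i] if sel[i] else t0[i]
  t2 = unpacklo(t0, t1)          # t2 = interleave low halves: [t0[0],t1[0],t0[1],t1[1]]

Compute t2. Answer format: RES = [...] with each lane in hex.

  t0: 67 b7 64 ba
  t1: 7f b7 64 64
  t2: 67 7f b7 b7

RES = [ 0x67  0x7f  0xb7  0xb7 ]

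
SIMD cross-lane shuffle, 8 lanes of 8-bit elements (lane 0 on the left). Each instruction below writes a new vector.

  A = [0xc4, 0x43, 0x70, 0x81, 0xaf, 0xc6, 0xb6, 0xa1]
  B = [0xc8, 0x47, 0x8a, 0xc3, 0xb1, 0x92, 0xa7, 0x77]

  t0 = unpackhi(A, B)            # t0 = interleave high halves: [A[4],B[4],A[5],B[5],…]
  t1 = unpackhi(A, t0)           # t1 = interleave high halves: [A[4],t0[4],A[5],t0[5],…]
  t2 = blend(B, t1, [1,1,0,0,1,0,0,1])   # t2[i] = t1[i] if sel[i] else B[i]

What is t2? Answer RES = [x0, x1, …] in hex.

RES = [0xaf, 0xb6, 0x8a, 0xc3, 0xb6, 0x92, 0xa7, 0x77]

t0 = [0xaf, 0xb1, 0xc6, 0x92, 0xb6, 0xa7, 0xa1, 0x77]
t1 = [0xaf, 0xb6, 0xc6, 0xa7, 0xb6, 0xa1, 0xa1, 0x77]
t2 = [0xaf, 0xb6, 0x8a, 0xc3, 0xb6, 0x92, 0xa7, 0x77]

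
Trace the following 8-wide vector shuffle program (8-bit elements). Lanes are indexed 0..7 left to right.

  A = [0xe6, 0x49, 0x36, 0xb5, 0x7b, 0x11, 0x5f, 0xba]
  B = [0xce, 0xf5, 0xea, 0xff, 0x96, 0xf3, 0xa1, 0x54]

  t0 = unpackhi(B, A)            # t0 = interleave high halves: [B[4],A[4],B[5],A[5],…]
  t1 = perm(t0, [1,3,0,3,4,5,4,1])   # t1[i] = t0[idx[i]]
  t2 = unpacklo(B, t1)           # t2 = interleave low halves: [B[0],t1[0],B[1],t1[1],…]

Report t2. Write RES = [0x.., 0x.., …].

  t0: 96 7b f3 11 a1 5f 54 ba
  t1: 7b 11 96 11 a1 5f a1 7b
  t2: ce 7b f5 11 ea 96 ff 11

RES = [0xce, 0x7b, 0xf5, 0x11, 0xea, 0x96, 0xff, 0x11]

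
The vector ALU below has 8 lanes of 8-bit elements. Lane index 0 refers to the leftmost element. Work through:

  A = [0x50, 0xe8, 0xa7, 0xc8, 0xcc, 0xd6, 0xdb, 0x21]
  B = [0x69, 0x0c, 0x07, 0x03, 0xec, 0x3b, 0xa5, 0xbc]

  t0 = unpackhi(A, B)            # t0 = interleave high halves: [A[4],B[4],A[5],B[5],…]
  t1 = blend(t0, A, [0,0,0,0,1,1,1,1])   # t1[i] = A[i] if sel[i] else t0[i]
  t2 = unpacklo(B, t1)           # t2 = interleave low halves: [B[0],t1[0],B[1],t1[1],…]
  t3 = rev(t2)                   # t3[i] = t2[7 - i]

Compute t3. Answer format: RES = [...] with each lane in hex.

RES = [ 0x3b  0x03  0xd6  0x07  0xec  0x0c  0xcc  0x69 ]

t0 = [0xcc, 0xec, 0xd6, 0x3b, 0xdb, 0xa5, 0x21, 0xbc]
t1 = [0xcc, 0xec, 0xd6, 0x3b, 0xcc, 0xd6, 0xdb, 0x21]
t2 = [0x69, 0xcc, 0x0c, 0xec, 0x07, 0xd6, 0x03, 0x3b]
t3 = [0x3b, 0x03, 0xd6, 0x07, 0xec, 0x0c, 0xcc, 0x69]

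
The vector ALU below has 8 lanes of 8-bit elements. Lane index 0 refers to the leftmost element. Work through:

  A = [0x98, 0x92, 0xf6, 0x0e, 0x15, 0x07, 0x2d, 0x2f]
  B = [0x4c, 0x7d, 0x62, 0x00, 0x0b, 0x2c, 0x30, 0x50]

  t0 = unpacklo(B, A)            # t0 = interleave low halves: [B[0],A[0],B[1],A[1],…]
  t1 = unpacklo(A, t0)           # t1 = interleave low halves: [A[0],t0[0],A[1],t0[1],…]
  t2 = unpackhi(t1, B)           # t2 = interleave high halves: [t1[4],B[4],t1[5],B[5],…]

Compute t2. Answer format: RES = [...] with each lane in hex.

RES = [ 0xf6  0x0b  0x7d  0x2c  0x0e  0x30  0x92  0x50 ]

  t0: 4c 98 7d 92 62 f6 00 0e
  t1: 98 4c 92 98 f6 7d 0e 92
  t2: f6 0b 7d 2c 0e 30 92 50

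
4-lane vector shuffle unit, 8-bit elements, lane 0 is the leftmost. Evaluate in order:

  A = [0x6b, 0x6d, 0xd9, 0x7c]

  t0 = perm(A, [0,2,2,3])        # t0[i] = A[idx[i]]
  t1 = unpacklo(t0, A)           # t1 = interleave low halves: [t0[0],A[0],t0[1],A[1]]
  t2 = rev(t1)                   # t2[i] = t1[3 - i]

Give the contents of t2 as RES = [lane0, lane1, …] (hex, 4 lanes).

RES = [ 0x6d  0xd9  0x6b  0x6b ]

→ t0 |6b|d9|d9|7c|
→ t1 |6b|6b|d9|6d|
→ t2 |6d|d9|6b|6b|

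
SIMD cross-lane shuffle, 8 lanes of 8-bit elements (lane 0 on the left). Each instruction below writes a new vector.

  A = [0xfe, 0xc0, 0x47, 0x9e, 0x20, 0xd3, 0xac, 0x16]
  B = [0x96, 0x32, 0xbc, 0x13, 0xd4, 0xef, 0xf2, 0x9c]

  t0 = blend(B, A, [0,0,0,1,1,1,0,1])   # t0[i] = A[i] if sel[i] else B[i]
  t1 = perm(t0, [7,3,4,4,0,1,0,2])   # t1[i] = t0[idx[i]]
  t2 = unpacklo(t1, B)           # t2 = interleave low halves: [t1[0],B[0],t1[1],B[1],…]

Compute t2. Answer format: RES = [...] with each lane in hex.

RES = [ 0x16  0x96  0x9e  0x32  0x20  0xbc  0x20  0x13 ]

  t0: 96 32 bc 9e 20 d3 f2 16
  t1: 16 9e 20 20 96 32 96 bc
  t2: 16 96 9e 32 20 bc 20 13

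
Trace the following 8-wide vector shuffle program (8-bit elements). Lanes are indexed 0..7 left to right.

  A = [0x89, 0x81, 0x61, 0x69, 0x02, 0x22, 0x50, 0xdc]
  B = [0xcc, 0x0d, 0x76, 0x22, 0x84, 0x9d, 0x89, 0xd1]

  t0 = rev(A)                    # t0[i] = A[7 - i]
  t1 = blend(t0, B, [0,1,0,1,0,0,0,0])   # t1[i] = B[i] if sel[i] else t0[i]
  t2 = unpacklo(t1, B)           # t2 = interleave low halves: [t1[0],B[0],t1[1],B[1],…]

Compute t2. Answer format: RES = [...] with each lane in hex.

RES = [ 0xdc  0xcc  0x0d  0x0d  0x22  0x76  0x22  0x22 ]

  t0: dc 50 22 02 69 61 81 89
  t1: dc 0d 22 22 69 61 81 89
  t2: dc cc 0d 0d 22 76 22 22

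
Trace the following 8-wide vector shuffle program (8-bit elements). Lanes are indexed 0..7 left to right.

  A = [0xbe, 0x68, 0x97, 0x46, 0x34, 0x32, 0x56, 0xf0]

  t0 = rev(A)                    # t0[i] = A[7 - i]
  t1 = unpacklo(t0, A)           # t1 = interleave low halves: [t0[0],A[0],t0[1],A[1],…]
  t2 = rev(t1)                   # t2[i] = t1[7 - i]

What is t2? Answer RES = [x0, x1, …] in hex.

t0 = [0xf0, 0x56, 0x32, 0x34, 0x46, 0x97, 0x68, 0xbe]
t1 = [0xf0, 0xbe, 0x56, 0x68, 0x32, 0x97, 0x34, 0x46]
t2 = [0x46, 0x34, 0x97, 0x32, 0x68, 0x56, 0xbe, 0xf0]

RES = [ 0x46  0x34  0x97  0x32  0x68  0x56  0xbe  0xf0 ]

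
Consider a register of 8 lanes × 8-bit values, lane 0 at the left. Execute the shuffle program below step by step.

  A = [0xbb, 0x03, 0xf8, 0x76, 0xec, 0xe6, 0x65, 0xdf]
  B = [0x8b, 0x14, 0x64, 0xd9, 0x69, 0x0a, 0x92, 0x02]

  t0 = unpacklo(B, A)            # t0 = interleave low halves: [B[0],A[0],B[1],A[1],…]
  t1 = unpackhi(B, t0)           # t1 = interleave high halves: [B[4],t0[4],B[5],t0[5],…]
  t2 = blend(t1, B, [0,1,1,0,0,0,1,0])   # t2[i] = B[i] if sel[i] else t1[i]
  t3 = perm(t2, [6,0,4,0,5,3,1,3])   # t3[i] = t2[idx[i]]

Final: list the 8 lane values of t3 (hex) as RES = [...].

→ t0 |8b|bb|14|03|64|f8|d9|76|
→ t1 |69|64|0a|f8|92|d9|02|76|
→ t2 |69|14|64|f8|92|d9|92|76|
→ t3 |92|69|92|69|d9|f8|14|f8|

RES = [0x92, 0x69, 0x92, 0x69, 0xd9, 0xf8, 0x14, 0xf8]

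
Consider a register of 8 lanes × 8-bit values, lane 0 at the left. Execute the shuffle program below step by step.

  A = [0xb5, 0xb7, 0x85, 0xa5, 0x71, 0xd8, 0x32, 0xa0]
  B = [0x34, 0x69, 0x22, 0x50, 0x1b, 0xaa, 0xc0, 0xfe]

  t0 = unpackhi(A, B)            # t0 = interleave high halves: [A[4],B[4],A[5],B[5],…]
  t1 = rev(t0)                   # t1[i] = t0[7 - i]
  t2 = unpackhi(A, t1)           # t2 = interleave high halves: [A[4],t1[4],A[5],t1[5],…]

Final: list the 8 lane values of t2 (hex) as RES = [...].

RES = [0x71, 0xaa, 0xd8, 0xd8, 0x32, 0x1b, 0xa0, 0x71]

t0 = [0x71, 0x1b, 0xd8, 0xaa, 0x32, 0xc0, 0xa0, 0xfe]
t1 = [0xfe, 0xa0, 0xc0, 0x32, 0xaa, 0xd8, 0x1b, 0x71]
t2 = [0x71, 0xaa, 0xd8, 0xd8, 0x32, 0x1b, 0xa0, 0x71]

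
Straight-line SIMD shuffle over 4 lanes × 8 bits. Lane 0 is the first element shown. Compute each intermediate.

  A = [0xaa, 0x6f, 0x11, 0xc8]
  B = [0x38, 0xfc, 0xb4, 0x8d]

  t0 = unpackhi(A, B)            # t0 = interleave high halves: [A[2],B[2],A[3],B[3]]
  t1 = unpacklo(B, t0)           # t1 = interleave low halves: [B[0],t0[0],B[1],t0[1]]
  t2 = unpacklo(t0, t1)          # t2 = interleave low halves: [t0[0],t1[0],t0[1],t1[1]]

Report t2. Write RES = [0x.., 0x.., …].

RES = [ 0x11  0x38  0xb4  0x11 ]

t0 = [0x11, 0xb4, 0xc8, 0x8d]
t1 = [0x38, 0x11, 0xfc, 0xb4]
t2 = [0x11, 0x38, 0xb4, 0x11]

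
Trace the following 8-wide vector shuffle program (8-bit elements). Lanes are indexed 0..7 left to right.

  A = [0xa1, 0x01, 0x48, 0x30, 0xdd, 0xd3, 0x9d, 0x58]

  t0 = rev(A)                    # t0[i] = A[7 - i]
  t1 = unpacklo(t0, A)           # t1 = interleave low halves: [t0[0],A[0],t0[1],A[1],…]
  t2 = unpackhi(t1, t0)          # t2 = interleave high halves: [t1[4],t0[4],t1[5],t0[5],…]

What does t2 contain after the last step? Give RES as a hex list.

t0 = [0x58, 0x9d, 0xd3, 0xdd, 0x30, 0x48, 0x01, 0xa1]
t1 = [0x58, 0xa1, 0x9d, 0x01, 0xd3, 0x48, 0xdd, 0x30]
t2 = [0xd3, 0x30, 0x48, 0x48, 0xdd, 0x01, 0x30, 0xa1]

RES = [0xd3, 0x30, 0x48, 0x48, 0xdd, 0x01, 0x30, 0xa1]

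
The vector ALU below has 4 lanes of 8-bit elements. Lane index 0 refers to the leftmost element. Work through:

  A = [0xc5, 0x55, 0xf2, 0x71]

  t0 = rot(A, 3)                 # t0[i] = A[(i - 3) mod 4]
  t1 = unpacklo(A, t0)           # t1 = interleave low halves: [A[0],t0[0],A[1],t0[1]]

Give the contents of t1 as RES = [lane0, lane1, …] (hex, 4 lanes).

RES = [0xc5, 0x55, 0x55, 0xf2]

t0 = [0x55, 0xf2, 0x71, 0xc5]
t1 = [0xc5, 0x55, 0x55, 0xf2]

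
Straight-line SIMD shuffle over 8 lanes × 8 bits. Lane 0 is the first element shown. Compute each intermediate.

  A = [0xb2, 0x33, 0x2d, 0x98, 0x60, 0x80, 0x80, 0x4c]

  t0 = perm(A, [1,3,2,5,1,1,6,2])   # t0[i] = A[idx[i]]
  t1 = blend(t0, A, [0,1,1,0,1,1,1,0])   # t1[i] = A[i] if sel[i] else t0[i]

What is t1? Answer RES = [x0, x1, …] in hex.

RES = [0x33, 0x33, 0x2d, 0x80, 0x60, 0x80, 0x80, 0x2d]

→ t0 |33|98|2d|80|33|33|80|2d|
→ t1 |33|33|2d|80|60|80|80|2d|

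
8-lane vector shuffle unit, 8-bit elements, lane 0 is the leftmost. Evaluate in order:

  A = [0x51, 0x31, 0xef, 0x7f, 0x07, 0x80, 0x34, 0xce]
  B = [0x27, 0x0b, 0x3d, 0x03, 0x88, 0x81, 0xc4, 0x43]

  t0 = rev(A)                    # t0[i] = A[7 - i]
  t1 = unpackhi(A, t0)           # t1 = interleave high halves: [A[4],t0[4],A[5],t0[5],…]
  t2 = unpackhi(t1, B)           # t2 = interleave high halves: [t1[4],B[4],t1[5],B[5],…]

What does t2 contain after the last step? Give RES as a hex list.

RES = [0x34, 0x88, 0x31, 0x81, 0xce, 0xc4, 0x51, 0x43]

→ t0 |ce|34|80|07|7f|ef|31|51|
→ t1 |07|7f|80|ef|34|31|ce|51|
→ t2 |34|88|31|81|ce|c4|51|43|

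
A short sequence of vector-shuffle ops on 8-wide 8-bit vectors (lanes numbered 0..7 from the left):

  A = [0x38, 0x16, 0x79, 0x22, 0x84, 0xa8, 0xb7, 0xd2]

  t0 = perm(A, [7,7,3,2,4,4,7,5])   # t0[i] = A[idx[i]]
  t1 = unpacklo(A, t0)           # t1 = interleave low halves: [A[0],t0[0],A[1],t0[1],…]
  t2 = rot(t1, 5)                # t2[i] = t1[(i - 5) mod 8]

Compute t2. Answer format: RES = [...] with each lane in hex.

t0 = [0xd2, 0xd2, 0x22, 0x79, 0x84, 0x84, 0xd2, 0xa8]
t1 = [0x38, 0xd2, 0x16, 0xd2, 0x79, 0x22, 0x22, 0x79]
t2 = [0xd2, 0x79, 0x22, 0x22, 0x79, 0x38, 0xd2, 0x16]

RES = [0xd2, 0x79, 0x22, 0x22, 0x79, 0x38, 0xd2, 0x16]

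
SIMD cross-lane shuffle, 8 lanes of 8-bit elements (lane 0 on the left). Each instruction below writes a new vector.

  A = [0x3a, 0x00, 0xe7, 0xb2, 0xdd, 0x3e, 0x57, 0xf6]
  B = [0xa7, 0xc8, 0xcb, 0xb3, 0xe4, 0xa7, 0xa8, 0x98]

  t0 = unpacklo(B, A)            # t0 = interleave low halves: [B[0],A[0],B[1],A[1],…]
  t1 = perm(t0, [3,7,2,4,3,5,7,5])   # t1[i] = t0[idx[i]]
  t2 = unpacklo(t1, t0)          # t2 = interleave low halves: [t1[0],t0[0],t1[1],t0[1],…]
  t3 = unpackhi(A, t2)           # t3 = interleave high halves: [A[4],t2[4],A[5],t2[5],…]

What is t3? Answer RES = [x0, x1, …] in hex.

→ t0 |a7|3a|c8|00|cb|e7|b3|b2|
→ t1 |00|b2|c8|cb|00|e7|b2|e7|
→ t2 |00|a7|b2|3a|c8|c8|cb|00|
→ t3 |dd|c8|3e|c8|57|cb|f6|00|

RES = [ 0xdd  0xc8  0x3e  0xc8  0x57  0xcb  0xf6  0x00 ]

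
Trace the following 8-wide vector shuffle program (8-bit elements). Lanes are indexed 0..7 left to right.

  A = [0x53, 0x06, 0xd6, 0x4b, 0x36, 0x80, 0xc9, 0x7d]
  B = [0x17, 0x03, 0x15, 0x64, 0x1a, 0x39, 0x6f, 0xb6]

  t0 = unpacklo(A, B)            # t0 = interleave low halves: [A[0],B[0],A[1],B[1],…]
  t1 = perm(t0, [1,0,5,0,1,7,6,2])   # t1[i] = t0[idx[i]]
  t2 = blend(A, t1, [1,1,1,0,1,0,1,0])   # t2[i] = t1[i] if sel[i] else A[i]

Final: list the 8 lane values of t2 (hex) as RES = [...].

RES = [0x17, 0x53, 0x15, 0x4b, 0x17, 0x80, 0x4b, 0x7d]

t0 = [0x53, 0x17, 0x06, 0x03, 0xd6, 0x15, 0x4b, 0x64]
t1 = [0x17, 0x53, 0x15, 0x53, 0x17, 0x64, 0x4b, 0x06]
t2 = [0x17, 0x53, 0x15, 0x4b, 0x17, 0x80, 0x4b, 0x7d]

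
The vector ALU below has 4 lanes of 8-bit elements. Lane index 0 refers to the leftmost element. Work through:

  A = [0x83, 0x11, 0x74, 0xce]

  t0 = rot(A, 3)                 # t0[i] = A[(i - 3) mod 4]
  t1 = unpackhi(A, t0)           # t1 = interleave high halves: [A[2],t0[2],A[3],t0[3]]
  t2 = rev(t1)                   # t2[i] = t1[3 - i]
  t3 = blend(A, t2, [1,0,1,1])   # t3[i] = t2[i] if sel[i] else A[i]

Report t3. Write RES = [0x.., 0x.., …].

→ t0 |11|74|ce|83|
→ t1 |74|ce|ce|83|
→ t2 |83|ce|ce|74|
→ t3 |83|11|ce|74|

RES = [0x83, 0x11, 0xce, 0x74]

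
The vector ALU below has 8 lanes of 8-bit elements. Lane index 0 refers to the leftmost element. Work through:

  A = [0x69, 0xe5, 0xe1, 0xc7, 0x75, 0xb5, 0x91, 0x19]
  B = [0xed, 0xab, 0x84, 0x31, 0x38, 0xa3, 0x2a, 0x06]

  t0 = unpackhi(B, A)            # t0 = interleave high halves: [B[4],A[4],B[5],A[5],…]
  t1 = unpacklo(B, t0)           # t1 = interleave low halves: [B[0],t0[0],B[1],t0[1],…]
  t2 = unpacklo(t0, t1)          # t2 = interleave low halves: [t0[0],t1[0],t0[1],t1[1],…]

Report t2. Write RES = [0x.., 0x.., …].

RES = [ 0x38  0xed  0x75  0x38  0xa3  0xab  0xb5  0x75 ]

  t0: 38 75 a3 b5 2a 91 06 19
  t1: ed 38 ab 75 84 a3 31 b5
  t2: 38 ed 75 38 a3 ab b5 75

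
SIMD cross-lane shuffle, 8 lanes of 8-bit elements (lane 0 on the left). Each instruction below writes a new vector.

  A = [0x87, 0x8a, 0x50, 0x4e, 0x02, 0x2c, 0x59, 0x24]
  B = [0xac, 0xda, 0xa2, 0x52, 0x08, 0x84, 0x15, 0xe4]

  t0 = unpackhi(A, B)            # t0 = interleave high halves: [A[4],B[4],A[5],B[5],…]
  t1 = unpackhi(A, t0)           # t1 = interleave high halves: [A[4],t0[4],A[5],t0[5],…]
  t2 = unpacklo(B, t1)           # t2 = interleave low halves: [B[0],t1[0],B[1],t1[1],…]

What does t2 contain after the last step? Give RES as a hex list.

RES = [ 0xac  0x02  0xda  0x59  0xa2  0x2c  0x52  0x15 ]

→ t0 |02|08|2c|84|59|15|24|e4|
→ t1 |02|59|2c|15|59|24|24|e4|
→ t2 |ac|02|da|59|a2|2c|52|15|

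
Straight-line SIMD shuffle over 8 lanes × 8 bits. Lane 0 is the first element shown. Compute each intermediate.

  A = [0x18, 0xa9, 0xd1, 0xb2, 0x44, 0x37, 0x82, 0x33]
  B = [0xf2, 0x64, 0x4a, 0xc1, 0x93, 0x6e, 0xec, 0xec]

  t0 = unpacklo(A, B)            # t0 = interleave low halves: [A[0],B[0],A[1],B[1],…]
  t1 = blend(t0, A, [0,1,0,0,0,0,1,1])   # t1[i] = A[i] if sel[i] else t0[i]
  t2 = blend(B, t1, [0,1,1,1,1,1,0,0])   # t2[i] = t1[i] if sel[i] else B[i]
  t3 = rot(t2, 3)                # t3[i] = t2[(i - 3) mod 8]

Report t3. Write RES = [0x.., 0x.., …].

→ t0 |18|f2|a9|64|d1|4a|b2|c1|
→ t1 |18|a9|a9|64|d1|4a|82|33|
→ t2 |f2|a9|a9|64|d1|4a|ec|ec|
→ t3 |4a|ec|ec|f2|a9|a9|64|d1|

RES = [0x4a, 0xec, 0xec, 0xf2, 0xa9, 0xa9, 0x64, 0xd1]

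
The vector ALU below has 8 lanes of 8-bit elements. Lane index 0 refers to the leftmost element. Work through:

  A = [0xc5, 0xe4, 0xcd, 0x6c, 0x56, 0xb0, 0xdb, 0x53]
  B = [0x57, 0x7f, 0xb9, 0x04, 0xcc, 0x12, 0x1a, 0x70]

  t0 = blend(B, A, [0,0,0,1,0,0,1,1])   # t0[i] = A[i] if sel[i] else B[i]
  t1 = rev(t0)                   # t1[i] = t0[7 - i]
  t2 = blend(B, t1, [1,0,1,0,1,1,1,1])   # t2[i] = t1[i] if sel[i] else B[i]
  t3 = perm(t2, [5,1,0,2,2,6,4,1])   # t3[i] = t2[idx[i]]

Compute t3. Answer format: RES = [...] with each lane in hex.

t0 = [0x57, 0x7f, 0xb9, 0x6c, 0xcc, 0x12, 0xdb, 0x53]
t1 = [0x53, 0xdb, 0x12, 0xcc, 0x6c, 0xb9, 0x7f, 0x57]
t2 = [0x53, 0x7f, 0x12, 0x04, 0x6c, 0xb9, 0x7f, 0x57]
t3 = [0xb9, 0x7f, 0x53, 0x12, 0x12, 0x7f, 0x6c, 0x7f]

RES = [ 0xb9  0x7f  0x53  0x12  0x12  0x7f  0x6c  0x7f ]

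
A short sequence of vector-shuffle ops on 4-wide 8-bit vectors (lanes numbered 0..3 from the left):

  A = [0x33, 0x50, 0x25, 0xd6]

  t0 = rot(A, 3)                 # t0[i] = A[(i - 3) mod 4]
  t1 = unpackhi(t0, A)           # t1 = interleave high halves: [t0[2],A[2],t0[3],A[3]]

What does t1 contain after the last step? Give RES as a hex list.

→ t0 |50|25|d6|33|
→ t1 |d6|25|33|d6|

RES = [0xd6, 0x25, 0x33, 0xd6]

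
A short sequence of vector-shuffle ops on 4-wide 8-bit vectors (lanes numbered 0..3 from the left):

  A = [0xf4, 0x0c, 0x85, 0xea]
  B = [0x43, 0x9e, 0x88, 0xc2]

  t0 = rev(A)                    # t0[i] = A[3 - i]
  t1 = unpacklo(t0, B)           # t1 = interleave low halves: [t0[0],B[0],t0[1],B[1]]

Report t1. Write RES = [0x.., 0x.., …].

→ t0 |ea|85|0c|f4|
→ t1 |ea|43|85|9e|

RES = [ 0xea  0x43  0x85  0x9e ]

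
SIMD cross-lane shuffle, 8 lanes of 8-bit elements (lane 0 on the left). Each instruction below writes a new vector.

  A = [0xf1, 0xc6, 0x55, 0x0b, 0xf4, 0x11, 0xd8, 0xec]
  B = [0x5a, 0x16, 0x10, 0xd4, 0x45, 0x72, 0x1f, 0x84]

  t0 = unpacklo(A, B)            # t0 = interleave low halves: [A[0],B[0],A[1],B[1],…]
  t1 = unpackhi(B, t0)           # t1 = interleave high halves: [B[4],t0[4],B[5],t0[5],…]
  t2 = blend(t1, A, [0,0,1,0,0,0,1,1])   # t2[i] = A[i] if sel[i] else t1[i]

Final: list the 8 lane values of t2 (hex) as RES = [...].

RES = [0x45, 0x55, 0x55, 0x10, 0x1f, 0x0b, 0xd8, 0xec]

  t0: f1 5a c6 16 55 10 0b d4
  t1: 45 55 72 10 1f 0b 84 d4
  t2: 45 55 55 10 1f 0b d8 ec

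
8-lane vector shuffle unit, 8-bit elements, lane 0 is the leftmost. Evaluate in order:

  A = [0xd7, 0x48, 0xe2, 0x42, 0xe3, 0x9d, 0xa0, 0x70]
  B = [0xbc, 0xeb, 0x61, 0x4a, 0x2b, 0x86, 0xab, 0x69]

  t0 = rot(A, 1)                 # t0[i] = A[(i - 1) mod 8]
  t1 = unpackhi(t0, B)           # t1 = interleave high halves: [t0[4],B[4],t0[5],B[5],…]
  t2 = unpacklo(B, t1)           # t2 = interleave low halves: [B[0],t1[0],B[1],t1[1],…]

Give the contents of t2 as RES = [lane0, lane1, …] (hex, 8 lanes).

t0 = [0x70, 0xd7, 0x48, 0xe2, 0x42, 0xe3, 0x9d, 0xa0]
t1 = [0x42, 0x2b, 0xe3, 0x86, 0x9d, 0xab, 0xa0, 0x69]
t2 = [0xbc, 0x42, 0xeb, 0x2b, 0x61, 0xe3, 0x4a, 0x86]

RES = [0xbc, 0x42, 0xeb, 0x2b, 0x61, 0xe3, 0x4a, 0x86]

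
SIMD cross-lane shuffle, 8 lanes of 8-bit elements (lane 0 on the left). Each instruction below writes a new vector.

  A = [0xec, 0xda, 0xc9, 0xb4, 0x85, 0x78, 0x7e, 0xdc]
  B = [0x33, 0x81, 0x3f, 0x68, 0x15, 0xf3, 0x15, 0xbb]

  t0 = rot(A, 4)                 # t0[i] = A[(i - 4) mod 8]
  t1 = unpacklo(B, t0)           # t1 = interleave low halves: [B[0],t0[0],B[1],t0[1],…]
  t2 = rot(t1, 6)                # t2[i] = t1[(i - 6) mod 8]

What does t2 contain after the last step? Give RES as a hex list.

RES = [ 0x81  0x78  0x3f  0x7e  0x68  0xdc  0x33  0x85 ]

→ t0 |85|78|7e|dc|ec|da|c9|b4|
→ t1 |33|85|81|78|3f|7e|68|dc|
→ t2 |81|78|3f|7e|68|dc|33|85|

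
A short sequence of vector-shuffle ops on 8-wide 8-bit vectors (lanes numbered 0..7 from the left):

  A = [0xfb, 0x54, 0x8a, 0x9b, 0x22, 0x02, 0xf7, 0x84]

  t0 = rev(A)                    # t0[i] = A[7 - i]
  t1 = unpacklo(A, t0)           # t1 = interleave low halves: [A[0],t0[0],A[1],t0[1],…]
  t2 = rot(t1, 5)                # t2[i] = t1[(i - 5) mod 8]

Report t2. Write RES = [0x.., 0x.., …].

t0 = [0x84, 0xf7, 0x02, 0x22, 0x9b, 0x8a, 0x54, 0xfb]
t1 = [0xfb, 0x84, 0x54, 0xf7, 0x8a, 0x02, 0x9b, 0x22]
t2 = [0xf7, 0x8a, 0x02, 0x9b, 0x22, 0xfb, 0x84, 0x54]

RES = [ 0xf7  0x8a  0x02  0x9b  0x22  0xfb  0x84  0x54 ]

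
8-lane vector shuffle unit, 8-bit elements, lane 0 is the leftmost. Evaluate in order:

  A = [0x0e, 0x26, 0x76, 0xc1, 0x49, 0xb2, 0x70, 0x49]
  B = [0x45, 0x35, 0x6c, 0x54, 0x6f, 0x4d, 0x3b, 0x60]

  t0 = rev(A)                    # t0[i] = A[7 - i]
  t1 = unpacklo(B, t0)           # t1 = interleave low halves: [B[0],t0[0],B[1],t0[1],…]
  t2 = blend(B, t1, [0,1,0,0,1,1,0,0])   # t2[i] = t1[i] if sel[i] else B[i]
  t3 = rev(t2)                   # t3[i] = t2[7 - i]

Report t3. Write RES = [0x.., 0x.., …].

→ t0 |49|70|b2|49|c1|76|26|0e|
→ t1 |45|49|35|70|6c|b2|54|49|
→ t2 |45|49|6c|54|6c|b2|3b|60|
→ t3 |60|3b|b2|6c|54|6c|49|45|

RES = [0x60, 0x3b, 0xb2, 0x6c, 0x54, 0x6c, 0x49, 0x45]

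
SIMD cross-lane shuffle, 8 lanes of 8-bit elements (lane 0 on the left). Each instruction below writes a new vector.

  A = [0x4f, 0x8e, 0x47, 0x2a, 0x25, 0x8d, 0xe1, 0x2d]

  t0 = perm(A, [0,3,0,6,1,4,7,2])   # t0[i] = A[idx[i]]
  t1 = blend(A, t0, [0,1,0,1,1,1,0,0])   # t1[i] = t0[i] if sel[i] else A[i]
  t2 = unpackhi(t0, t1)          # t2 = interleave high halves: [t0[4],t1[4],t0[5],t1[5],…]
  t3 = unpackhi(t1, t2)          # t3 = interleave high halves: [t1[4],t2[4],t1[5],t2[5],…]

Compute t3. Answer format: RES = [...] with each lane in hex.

RES = [ 0x8e  0x2d  0x25  0xe1  0xe1  0x47  0x2d  0x2d ]

t0 = [0x4f, 0x2a, 0x4f, 0xe1, 0x8e, 0x25, 0x2d, 0x47]
t1 = [0x4f, 0x2a, 0x47, 0xe1, 0x8e, 0x25, 0xe1, 0x2d]
t2 = [0x8e, 0x8e, 0x25, 0x25, 0x2d, 0xe1, 0x47, 0x2d]
t3 = [0x8e, 0x2d, 0x25, 0xe1, 0xe1, 0x47, 0x2d, 0x2d]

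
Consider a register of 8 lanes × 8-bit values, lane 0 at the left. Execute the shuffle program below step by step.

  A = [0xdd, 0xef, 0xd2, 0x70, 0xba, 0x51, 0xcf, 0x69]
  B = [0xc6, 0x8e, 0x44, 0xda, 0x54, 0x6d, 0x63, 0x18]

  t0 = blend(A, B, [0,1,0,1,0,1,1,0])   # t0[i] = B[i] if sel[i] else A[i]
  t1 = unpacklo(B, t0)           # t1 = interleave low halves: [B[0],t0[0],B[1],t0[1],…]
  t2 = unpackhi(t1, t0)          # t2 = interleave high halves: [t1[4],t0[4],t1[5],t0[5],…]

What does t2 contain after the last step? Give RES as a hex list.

RES = [ 0x44  0xba  0xd2  0x6d  0xda  0x63  0xda  0x69 ]

  t0: dd 8e d2 da ba 6d 63 69
  t1: c6 dd 8e 8e 44 d2 da da
  t2: 44 ba d2 6d da 63 da 69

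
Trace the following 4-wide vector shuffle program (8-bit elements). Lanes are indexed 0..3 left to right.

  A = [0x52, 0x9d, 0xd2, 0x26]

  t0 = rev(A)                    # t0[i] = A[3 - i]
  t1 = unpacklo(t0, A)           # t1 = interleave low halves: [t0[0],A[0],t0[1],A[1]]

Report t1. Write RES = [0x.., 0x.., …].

  t0: 26 d2 9d 52
  t1: 26 52 d2 9d

RES = [0x26, 0x52, 0xd2, 0x9d]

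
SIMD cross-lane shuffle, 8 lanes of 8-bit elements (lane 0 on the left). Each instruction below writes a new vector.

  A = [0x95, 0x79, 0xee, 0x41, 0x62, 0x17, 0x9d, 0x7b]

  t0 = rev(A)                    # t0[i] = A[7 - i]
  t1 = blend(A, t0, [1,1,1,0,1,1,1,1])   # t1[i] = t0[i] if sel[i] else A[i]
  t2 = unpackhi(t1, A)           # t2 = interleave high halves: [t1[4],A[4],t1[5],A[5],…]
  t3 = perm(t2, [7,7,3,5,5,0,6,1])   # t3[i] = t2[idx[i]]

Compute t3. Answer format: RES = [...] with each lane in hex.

t0 = [0x7b, 0x9d, 0x17, 0x62, 0x41, 0xee, 0x79, 0x95]
t1 = [0x7b, 0x9d, 0x17, 0x41, 0x41, 0xee, 0x79, 0x95]
t2 = [0x41, 0x62, 0xee, 0x17, 0x79, 0x9d, 0x95, 0x7b]
t3 = [0x7b, 0x7b, 0x17, 0x9d, 0x9d, 0x41, 0x95, 0x62]

RES = [ 0x7b  0x7b  0x17  0x9d  0x9d  0x41  0x95  0x62 ]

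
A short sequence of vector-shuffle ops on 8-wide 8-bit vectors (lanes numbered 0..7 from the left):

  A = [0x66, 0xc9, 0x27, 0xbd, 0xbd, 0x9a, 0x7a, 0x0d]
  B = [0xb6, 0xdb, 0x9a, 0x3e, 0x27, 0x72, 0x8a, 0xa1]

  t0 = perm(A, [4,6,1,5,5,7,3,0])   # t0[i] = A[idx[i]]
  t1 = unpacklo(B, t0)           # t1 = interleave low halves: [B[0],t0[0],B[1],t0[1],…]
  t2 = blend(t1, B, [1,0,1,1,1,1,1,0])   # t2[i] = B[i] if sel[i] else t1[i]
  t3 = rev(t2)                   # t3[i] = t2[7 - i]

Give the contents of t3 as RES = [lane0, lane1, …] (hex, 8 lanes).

RES = [0x9a, 0x8a, 0x72, 0x27, 0x3e, 0x9a, 0xbd, 0xb6]

  t0: bd 7a c9 9a 9a 0d bd 66
  t1: b6 bd db 7a 9a c9 3e 9a
  t2: b6 bd 9a 3e 27 72 8a 9a
  t3: 9a 8a 72 27 3e 9a bd b6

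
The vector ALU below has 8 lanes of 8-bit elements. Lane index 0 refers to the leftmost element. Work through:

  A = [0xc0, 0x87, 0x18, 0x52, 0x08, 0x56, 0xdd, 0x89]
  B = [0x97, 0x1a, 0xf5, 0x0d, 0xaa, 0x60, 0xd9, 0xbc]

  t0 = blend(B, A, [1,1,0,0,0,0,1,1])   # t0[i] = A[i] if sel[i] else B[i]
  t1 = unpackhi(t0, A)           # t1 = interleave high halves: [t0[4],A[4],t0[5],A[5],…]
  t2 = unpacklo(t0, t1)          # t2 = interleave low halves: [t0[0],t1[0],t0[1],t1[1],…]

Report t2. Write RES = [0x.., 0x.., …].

RES = [ 0xc0  0xaa  0x87  0x08  0xf5  0x60  0x0d  0x56 ]

t0 = [0xc0, 0x87, 0xf5, 0x0d, 0xaa, 0x60, 0xdd, 0x89]
t1 = [0xaa, 0x08, 0x60, 0x56, 0xdd, 0xdd, 0x89, 0x89]
t2 = [0xc0, 0xaa, 0x87, 0x08, 0xf5, 0x60, 0x0d, 0x56]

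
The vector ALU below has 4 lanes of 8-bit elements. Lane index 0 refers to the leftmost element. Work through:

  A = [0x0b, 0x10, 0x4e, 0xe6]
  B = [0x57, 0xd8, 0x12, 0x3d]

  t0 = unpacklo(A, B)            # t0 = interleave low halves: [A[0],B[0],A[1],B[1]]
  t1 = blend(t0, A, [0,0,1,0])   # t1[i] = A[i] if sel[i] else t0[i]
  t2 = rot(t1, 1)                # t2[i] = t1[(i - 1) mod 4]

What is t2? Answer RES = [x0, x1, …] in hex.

t0 = [0x0b, 0x57, 0x10, 0xd8]
t1 = [0x0b, 0x57, 0x4e, 0xd8]
t2 = [0xd8, 0x0b, 0x57, 0x4e]

RES = [0xd8, 0x0b, 0x57, 0x4e]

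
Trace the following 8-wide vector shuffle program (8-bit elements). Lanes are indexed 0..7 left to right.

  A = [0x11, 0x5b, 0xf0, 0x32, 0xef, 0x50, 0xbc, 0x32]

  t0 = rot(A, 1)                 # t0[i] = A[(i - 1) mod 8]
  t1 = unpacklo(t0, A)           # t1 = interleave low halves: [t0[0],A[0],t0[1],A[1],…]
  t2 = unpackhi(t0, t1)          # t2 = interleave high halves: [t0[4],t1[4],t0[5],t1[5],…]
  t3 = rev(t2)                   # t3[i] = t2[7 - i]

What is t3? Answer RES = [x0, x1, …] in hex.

→ t0 |32|11|5b|f0|32|ef|50|bc|
→ t1 |32|11|11|5b|5b|f0|f0|32|
→ t2 |32|5b|ef|f0|50|f0|bc|32|
→ t3 |32|bc|f0|50|f0|ef|5b|32|

RES = [ 0x32  0xbc  0xf0  0x50  0xf0  0xef  0x5b  0x32 ]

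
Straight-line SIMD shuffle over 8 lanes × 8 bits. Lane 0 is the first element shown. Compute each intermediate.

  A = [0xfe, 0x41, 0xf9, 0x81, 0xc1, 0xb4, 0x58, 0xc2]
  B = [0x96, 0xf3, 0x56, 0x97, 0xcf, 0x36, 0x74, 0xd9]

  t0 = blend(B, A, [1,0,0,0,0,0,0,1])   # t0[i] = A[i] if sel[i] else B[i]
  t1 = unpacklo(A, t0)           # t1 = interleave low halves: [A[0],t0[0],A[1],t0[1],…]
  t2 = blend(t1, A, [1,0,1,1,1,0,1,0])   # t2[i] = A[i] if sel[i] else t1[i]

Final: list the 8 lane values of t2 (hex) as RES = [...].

RES = [0xfe, 0xfe, 0xf9, 0x81, 0xc1, 0x56, 0x58, 0x97]

→ t0 |fe|f3|56|97|cf|36|74|c2|
→ t1 |fe|fe|41|f3|f9|56|81|97|
→ t2 |fe|fe|f9|81|c1|56|58|97|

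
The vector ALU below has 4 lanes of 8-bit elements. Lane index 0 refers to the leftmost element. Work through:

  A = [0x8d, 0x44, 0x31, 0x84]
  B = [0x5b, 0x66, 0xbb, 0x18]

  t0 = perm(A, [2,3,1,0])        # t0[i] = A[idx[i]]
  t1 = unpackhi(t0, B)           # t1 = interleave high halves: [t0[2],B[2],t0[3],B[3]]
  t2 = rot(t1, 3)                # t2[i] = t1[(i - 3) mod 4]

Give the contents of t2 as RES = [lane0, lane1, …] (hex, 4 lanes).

→ t0 |31|84|44|8d|
→ t1 |44|bb|8d|18|
→ t2 |bb|8d|18|44|

RES = [0xbb, 0x8d, 0x18, 0x44]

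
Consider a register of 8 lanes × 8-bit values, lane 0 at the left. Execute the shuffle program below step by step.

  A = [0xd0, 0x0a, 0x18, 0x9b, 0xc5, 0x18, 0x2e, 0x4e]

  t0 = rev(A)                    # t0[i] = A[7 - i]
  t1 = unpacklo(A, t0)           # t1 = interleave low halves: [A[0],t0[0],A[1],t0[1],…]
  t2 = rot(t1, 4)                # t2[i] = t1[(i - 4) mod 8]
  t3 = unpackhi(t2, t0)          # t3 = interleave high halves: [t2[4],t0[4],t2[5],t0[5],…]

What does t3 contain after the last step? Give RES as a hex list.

RES = [ 0xd0  0x9b  0x4e  0x18  0x0a  0x0a  0x2e  0xd0 ]

→ t0 |4e|2e|18|c5|9b|18|0a|d0|
→ t1 |d0|4e|0a|2e|18|18|9b|c5|
→ t2 |18|18|9b|c5|d0|4e|0a|2e|
→ t3 |d0|9b|4e|18|0a|0a|2e|d0|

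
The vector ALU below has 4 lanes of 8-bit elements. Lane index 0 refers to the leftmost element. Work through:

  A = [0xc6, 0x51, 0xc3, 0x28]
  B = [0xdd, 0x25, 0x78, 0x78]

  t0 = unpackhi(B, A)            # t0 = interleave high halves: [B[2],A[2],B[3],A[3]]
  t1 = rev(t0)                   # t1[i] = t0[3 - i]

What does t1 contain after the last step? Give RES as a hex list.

  t0: 78 c3 78 28
  t1: 28 78 c3 78

RES = [ 0x28  0x78  0xc3  0x78 ]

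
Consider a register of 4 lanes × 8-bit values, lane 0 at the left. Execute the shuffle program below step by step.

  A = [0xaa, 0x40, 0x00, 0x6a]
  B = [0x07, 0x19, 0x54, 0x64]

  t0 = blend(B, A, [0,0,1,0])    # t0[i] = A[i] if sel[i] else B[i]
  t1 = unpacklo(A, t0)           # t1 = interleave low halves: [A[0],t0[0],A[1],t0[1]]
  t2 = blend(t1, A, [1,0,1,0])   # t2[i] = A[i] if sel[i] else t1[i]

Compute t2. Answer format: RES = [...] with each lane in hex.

RES = [0xaa, 0x07, 0x00, 0x19]

  t0: 07 19 00 64
  t1: aa 07 40 19
  t2: aa 07 00 19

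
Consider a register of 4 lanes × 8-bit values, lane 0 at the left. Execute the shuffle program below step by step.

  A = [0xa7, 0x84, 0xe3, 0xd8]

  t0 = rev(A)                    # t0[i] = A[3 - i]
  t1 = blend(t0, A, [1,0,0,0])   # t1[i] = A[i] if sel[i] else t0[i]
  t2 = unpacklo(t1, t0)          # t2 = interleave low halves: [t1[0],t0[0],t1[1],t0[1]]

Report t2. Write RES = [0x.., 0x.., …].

RES = [ 0xa7  0xd8  0xe3  0xe3 ]

t0 = [0xd8, 0xe3, 0x84, 0xa7]
t1 = [0xa7, 0xe3, 0x84, 0xa7]
t2 = [0xa7, 0xd8, 0xe3, 0xe3]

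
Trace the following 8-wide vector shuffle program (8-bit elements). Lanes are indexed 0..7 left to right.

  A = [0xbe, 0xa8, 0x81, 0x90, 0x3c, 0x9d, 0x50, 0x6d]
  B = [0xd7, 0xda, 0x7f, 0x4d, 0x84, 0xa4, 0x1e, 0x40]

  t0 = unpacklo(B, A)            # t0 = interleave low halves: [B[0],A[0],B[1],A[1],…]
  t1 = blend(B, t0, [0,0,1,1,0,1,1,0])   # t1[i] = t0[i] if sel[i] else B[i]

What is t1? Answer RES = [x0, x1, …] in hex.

  t0: d7 be da a8 7f 81 4d 90
  t1: d7 da da a8 84 81 4d 40

RES = [ 0xd7  0xda  0xda  0xa8  0x84  0x81  0x4d  0x40 ]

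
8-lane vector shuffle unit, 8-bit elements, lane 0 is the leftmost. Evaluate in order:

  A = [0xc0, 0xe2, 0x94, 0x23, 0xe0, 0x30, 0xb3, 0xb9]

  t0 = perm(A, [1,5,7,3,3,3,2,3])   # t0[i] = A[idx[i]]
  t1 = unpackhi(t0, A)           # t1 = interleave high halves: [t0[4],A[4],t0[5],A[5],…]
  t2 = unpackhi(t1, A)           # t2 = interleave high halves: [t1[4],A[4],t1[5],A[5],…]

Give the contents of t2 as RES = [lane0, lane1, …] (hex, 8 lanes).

→ t0 |e2|30|b9|23|23|23|94|23|
→ t1 |23|e0|23|30|94|b3|23|b9|
→ t2 |94|e0|b3|30|23|b3|b9|b9|

RES = [ 0x94  0xe0  0xb3  0x30  0x23  0xb3  0xb9  0xb9 ]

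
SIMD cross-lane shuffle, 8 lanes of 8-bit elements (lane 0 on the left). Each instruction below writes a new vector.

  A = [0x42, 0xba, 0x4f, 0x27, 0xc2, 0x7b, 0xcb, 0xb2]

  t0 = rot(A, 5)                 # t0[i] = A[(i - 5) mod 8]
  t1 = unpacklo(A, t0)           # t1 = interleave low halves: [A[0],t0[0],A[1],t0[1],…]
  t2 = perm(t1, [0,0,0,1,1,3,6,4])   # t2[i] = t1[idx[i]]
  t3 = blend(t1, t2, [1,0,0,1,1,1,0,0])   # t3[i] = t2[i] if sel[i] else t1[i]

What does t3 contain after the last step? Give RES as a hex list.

RES = [0x42, 0x27, 0xba, 0x27, 0x27, 0xc2, 0x27, 0xcb]

→ t0 |27|c2|7b|cb|b2|42|ba|4f|
→ t1 |42|27|ba|c2|4f|7b|27|cb|
→ t2 |42|42|42|27|27|c2|27|4f|
→ t3 |42|27|ba|27|27|c2|27|cb|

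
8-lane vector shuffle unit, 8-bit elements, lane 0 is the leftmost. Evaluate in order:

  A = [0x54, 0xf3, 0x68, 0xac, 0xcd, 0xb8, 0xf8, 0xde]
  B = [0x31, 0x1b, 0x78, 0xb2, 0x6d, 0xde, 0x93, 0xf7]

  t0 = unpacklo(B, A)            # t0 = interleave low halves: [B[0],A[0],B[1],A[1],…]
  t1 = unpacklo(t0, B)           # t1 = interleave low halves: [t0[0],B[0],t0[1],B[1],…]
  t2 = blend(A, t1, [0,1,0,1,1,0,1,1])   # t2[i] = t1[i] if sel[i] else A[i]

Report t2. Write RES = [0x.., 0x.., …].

RES = [ 0x54  0x31  0x68  0x1b  0x1b  0xb8  0xf3  0xb2 ]

→ t0 |31|54|1b|f3|78|68|b2|ac|
→ t1 |31|31|54|1b|1b|78|f3|b2|
→ t2 |54|31|68|1b|1b|b8|f3|b2|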